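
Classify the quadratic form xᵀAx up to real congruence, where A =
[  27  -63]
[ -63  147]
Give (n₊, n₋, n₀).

Answer: (1, 0, 1)

Derivation:
step 0: pivot 27 → sign +
step 1: row/col 1 already zero → sign 0
signature = (1, 0, 1)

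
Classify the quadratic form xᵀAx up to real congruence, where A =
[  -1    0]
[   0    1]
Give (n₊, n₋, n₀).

Answer: (1, 1, 0)

Derivation:
step 0: pivot -1 → sign −
step 1: pivot 1 → sign +
signature = (1, 1, 0)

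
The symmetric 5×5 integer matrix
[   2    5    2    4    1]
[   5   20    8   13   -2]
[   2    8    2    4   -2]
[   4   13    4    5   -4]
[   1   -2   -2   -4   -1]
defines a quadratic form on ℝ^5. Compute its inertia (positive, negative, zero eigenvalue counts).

step 0: pivot 2 → sign +
step 1: pivot 15/2 → sign +
step 2: pivot -6/5 → sign −
step 3: pivot -3 → sign −
step 4: row/col 4 already zero → sign 0
signature = (2, 2, 1)

Answer: (2, 2, 1)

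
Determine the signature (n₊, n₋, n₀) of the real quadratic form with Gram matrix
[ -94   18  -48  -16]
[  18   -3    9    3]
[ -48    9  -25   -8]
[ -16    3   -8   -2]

step 0: pivot -94 → sign −
step 1: pivot 21/47 → sign +
step 2: pivot -4/7 → sign −
step 3: pivot 3/4 → sign +
signature = (2, 2, 0)

Answer: (2, 2, 0)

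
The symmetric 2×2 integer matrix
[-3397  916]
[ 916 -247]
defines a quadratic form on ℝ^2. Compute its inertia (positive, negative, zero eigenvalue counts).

step 0: pivot -3397 → sign −
step 1: pivot -3/3397 → sign −
signature = (0, 2, 0)

Answer: (0, 2, 0)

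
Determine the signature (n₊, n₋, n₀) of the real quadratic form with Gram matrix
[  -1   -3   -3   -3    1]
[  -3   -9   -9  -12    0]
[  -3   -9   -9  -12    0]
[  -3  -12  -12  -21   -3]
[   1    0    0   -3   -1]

Answer: (1, 2, 2)

Derivation:
step 0: pivot -1 → sign −
step 1: pivot -12 → sign −
step 2: pivot 3/4 → sign +
step 3: row/col 3 already zero → sign 0
step 4: row/col 4 already zero → sign 0
signature = (1, 2, 2)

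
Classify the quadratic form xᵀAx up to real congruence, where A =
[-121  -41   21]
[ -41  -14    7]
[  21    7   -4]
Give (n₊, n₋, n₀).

step 0: pivot -121 → sign −
step 1: pivot -13/121 → sign −
step 2: pivot -3/13 → sign −
signature = (0, 3, 0)

Answer: (0, 3, 0)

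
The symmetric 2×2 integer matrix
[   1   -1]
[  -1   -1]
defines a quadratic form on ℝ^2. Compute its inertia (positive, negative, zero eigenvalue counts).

step 0: pivot 1 → sign +
step 1: pivot -2 → sign −
signature = (1, 1, 0)

Answer: (1, 1, 0)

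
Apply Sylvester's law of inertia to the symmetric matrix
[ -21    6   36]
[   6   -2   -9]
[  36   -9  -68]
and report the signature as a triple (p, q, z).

Answer: (0, 3, 0)

Derivation:
step 0: pivot -21 → sign −
step 1: pivot -2/7 → sign −
step 2: pivot -1/2 → sign −
signature = (0, 3, 0)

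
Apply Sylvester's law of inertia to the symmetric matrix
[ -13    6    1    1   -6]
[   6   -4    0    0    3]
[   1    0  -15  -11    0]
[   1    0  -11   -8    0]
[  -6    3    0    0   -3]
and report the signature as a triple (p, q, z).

step 0: pivot -13 → sign −
step 1: pivot -16/13 → sign −
step 2: pivot -59/4 → sign −
step 3: pivot 5/59 → sign +
step 4: pivot -3/10 → sign −
signature = (1, 4, 0)

Answer: (1, 4, 0)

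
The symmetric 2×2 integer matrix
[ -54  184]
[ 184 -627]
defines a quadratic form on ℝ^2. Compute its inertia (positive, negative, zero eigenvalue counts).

Answer: (0, 2, 0)

Derivation:
step 0: pivot -54 → sign −
step 1: pivot -1/27 → sign −
signature = (0, 2, 0)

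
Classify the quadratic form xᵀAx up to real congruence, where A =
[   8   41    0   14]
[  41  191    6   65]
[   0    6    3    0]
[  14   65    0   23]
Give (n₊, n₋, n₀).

Answer: (2, 2, 0)

Derivation:
step 0: pivot 8 → sign +
step 1: pivot -153/8 → sign −
step 2: pivot 83/17 → sign +
step 3: pivot -3/83 → sign −
signature = (2, 2, 0)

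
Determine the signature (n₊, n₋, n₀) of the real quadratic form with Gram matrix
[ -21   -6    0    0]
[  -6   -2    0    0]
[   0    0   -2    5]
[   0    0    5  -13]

step 0: pivot -21 → sign −
step 1: pivot -2/7 → sign −
step 2: pivot -2 → sign −
step 3: pivot -1/2 → sign −
signature = (0, 4, 0)

Answer: (0, 4, 0)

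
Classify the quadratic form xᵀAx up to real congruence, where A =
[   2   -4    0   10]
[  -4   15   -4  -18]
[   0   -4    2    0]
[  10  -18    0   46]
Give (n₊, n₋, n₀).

step 0: pivot 2 → sign +
step 1: pivot 7 → sign +
step 2: pivot -2/7 → sign −
step 3: row/col 3 already zero → sign 0
signature = (2, 1, 1)

Answer: (2, 1, 1)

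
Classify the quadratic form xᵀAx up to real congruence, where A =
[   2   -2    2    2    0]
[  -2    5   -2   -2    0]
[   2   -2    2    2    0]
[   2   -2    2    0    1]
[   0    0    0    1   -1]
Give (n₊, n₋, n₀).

Answer: (2, 2, 1)

Derivation:
step 0: pivot 2 → sign +
step 1: pivot 3 → sign +
step 2: pivot -2 → sign −
step 3: pivot -1/2 → sign −
step 4: row/col 4 already zero → sign 0
signature = (2, 2, 1)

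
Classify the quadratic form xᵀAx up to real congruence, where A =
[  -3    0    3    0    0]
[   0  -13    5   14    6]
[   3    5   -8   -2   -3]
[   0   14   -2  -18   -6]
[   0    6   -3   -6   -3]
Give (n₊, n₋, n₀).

step 0: pivot -3 → sign −
step 1: pivot -13 → sign −
step 2: pivot -40/13 → sign −
step 3: pivot 4/5 → sign +
step 4: pivot -3/16 → sign −
signature = (1, 4, 0)

Answer: (1, 4, 0)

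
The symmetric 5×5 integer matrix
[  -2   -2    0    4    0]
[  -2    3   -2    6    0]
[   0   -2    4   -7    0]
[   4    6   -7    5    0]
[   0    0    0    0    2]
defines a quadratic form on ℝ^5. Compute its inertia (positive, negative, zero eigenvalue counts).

step 0: pivot -2 → sign −
step 1: pivot 5 → sign +
step 2: pivot 16/5 → sign +
step 3: pivot 3/16 → sign +
step 4: pivot 2 → sign +
signature = (4, 1, 0)

Answer: (4, 1, 0)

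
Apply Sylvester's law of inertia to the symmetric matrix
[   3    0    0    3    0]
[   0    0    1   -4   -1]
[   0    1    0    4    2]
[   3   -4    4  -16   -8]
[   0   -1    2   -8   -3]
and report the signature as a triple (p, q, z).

Answer: (3, 2, 0)

Derivation:
step 0: pivot 3 → sign +
step 1: pivot 2 → sign +
step 2: pivot -1/2 → sign −
step 3: pivot 13 → sign +
step 4: pivot -3/13 → sign −
signature = (3, 2, 0)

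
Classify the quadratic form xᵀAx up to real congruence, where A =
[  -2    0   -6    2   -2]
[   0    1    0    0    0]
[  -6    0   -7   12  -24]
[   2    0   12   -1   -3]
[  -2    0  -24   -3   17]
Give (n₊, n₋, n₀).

Answer: (2, 3, 0)

Derivation:
step 0: pivot -2 → sign −
step 1: pivot 1 → sign +
step 2: pivot 11 → sign +
step 3: pivot -25/11 → sign −
step 4: pivot -6/25 → sign −
signature = (2, 3, 0)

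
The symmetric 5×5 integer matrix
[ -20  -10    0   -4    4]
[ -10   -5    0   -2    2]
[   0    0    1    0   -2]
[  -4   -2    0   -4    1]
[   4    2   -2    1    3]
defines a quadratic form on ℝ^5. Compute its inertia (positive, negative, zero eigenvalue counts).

step 0: pivot -20 → sign −
step 1: pivot 1 → sign +
step 2: pivot -16/5 → sign −
step 3: pivot -3/16 → sign −
step 4: row/col 4 already zero → sign 0
signature = (1, 3, 1)

Answer: (1, 3, 1)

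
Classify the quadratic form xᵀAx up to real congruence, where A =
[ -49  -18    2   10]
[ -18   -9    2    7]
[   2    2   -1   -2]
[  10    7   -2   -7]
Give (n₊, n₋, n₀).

step 0: pivot -49 → sign −
step 1: pivot -117/49 → sign −
step 2: pivot -29/117 → sign −
step 3: pivot -6/29 → sign −
signature = (0, 4, 0)

Answer: (0, 4, 0)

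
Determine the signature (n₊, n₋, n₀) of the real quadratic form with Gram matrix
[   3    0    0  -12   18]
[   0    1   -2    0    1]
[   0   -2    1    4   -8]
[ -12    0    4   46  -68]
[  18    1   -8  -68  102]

Answer: (4, 1, 0)

Derivation:
step 0: pivot 3 → sign +
step 1: pivot 1 → sign +
step 2: pivot -3 → sign −
step 3: pivot 10/3 → sign +
step 4: pivot 1/5 → sign +
signature = (4, 1, 0)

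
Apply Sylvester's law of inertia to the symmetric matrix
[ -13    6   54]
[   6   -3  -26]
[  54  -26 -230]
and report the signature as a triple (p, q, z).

Answer: (0, 3, 0)

Derivation:
step 0: pivot -13 → sign −
step 1: pivot -3/13 → sign −
step 2: pivot -2/3 → sign −
signature = (0, 3, 0)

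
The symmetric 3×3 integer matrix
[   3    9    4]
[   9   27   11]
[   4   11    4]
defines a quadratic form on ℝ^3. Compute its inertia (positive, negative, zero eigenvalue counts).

Answer: (2, 1, 0)

Derivation:
step 0: pivot 3 → sign +
step 1: pivot -4/3 → sign −
step 2: pivot 3/4 → sign +
signature = (2, 1, 0)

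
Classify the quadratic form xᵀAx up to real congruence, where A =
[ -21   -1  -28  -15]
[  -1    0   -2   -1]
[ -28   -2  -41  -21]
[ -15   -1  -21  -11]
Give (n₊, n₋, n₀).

Answer: (1, 3, 0)

Derivation:
step 0: pivot -21 → sign −
step 1: pivot 1/21 → sign +
step 2: pivot -13 → sign −
step 3: pivot -1/13 → sign −
signature = (1, 3, 0)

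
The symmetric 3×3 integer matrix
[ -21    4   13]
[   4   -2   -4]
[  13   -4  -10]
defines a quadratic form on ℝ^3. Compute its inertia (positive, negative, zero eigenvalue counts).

step 0: pivot -21 → sign −
step 1: pivot -26/21 → sign −
step 2: pivot -1/13 → sign −
signature = (0, 3, 0)

Answer: (0, 3, 0)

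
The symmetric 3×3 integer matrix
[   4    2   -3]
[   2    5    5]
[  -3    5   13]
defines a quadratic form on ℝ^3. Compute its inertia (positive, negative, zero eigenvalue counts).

step 0: pivot 4 → sign +
step 1: pivot 4 → sign +
step 2: pivot 3/16 → sign +
signature = (3, 0, 0)

Answer: (3, 0, 0)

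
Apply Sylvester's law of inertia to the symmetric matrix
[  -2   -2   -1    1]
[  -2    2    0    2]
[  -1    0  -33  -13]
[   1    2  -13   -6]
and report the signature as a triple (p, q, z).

step 0: pivot -2 → sign −
step 1: pivot 4 → sign +
step 2: pivot -131/4 → sign −
step 3: pivot 3/131 → sign +
signature = (2, 2, 0)

Answer: (2, 2, 0)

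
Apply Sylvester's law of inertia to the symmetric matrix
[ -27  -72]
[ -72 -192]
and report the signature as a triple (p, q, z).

step 0: pivot -27 → sign −
step 1: row/col 1 already zero → sign 0
signature = (0, 1, 1)

Answer: (0, 1, 1)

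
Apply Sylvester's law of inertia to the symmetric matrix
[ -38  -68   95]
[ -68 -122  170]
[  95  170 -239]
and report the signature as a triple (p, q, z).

Answer: (0, 3, 0)

Derivation:
step 0: pivot -38 → sign −
step 1: pivot -6/19 → sign −
step 2: pivot -3/2 → sign −
signature = (0, 3, 0)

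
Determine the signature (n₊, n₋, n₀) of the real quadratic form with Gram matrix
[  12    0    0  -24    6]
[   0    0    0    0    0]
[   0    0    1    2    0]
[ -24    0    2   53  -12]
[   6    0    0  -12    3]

step 0: pivot 12 → sign +
step 1: pivot 1 → sign +
step 2: pivot 1 → sign +
step 3: row/col 3 already zero → sign 0
step 4: row/col 4 already zero → sign 0
signature = (3, 0, 2)

Answer: (3, 0, 2)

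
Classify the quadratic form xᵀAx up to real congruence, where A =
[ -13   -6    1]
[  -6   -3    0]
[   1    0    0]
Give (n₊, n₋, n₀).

step 0: pivot -13 → sign −
step 1: pivot -3/13 → sign −
step 2: pivot 1 → sign +
signature = (1, 2, 0)

Answer: (1, 2, 0)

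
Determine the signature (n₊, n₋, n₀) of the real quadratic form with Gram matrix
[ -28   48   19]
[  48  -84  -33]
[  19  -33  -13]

Answer: (0, 2, 1)

Derivation:
step 0: pivot -28 → sign −
step 1: pivot -12/7 → sign −
step 2: row/col 2 already zero → sign 0
signature = (0, 2, 1)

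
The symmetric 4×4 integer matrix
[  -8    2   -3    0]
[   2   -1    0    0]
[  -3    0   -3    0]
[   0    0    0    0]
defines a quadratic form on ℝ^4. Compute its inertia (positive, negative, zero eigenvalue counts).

step 0: pivot -8 → sign −
step 1: pivot -1/2 → sign −
step 2: pivot -3/4 → sign −
step 3: row/col 3 already zero → sign 0
signature = (0, 3, 1)

Answer: (0, 3, 1)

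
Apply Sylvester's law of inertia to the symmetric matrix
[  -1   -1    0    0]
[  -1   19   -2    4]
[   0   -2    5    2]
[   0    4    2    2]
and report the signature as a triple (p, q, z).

step 0: pivot -1 → sign −
step 1: pivot 20 → sign +
step 2: pivot 24/5 → sign +
step 3: row/col 3 already zero → sign 0
signature = (2, 1, 1)

Answer: (2, 1, 1)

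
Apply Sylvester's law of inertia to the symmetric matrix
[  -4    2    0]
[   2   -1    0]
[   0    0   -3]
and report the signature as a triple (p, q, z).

Answer: (0, 2, 1)

Derivation:
step 0: pivot -4 → sign −
step 1: pivot -3 → sign −
step 2: row/col 2 already zero → sign 0
signature = (0, 2, 1)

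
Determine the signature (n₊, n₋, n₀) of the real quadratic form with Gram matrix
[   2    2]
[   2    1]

Answer: (1, 1, 0)

Derivation:
step 0: pivot 2 → sign +
step 1: pivot -1 → sign −
signature = (1, 1, 0)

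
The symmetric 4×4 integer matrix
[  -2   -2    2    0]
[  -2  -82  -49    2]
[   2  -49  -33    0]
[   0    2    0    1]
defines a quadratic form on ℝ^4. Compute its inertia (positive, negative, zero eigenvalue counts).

Answer: (1, 3, 0)

Derivation:
step 0: pivot -2 → sign −
step 1: pivot -80 → sign −
step 2: pivot 121/80 → sign +
step 3: pivot -3/121 → sign −
signature = (1, 3, 0)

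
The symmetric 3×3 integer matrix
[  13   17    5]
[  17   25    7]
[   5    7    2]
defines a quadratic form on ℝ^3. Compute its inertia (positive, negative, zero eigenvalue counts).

Answer: (2, 0, 1)

Derivation:
step 0: pivot 13 → sign +
step 1: pivot 36/13 → sign +
step 2: row/col 2 already zero → sign 0
signature = (2, 0, 1)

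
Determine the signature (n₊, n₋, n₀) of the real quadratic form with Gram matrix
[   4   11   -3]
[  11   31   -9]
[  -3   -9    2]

Answer: (2, 1, 0)

Derivation:
step 0: pivot 4 → sign +
step 1: pivot 3/4 → sign +
step 2: pivot -1 → sign −
signature = (2, 1, 0)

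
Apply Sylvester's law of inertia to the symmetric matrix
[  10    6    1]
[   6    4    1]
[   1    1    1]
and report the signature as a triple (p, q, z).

Answer: (3, 0, 0)

Derivation:
step 0: pivot 10 → sign +
step 1: pivot 2/5 → sign +
step 2: pivot 1/2 → sign +
signature = (3, 0, 0)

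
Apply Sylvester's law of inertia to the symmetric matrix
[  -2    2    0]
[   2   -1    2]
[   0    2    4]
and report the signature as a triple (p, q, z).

step 0: pivot -2 → sign −
step 1: pivot 1 → sign +
step 2: row/col 2 already zero → sign 0
signature = (1, 1, 1)

Answer: (1, 1, 1)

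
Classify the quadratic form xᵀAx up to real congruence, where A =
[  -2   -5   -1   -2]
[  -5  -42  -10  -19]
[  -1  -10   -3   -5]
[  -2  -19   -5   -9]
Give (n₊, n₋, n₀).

step 0: pivot -2 → sign −
step 1: pivot -59/2 → sign −
step 2: pivot -35/59 → sign −
step 3: pivot -1/35 → sign −
signature = (0, 4, 0)

Answer: (0, 4, 0)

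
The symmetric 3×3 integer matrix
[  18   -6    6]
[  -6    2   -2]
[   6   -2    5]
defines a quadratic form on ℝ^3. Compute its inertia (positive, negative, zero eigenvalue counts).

step 0: pivot 18 → sign +
step 1: pivot 3 → sign +
step 2: row/col 2 already zero → sign 0
signature = (2, 0, 1)

Answer: (2, 0, 1)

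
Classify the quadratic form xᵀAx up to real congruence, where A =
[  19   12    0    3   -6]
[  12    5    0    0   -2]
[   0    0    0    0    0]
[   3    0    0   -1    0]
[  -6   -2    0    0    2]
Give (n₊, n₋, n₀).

step 0: pivot 19 → sign +
step 1: pivot -49/19 → sign −
step 2: pivot -4/49 → sign −
step 3: pivot 3 → sign +
step 4: row/col 4 already zero → sign 0
signature = (2, 2, 1)

Answer: (2, 2, 1)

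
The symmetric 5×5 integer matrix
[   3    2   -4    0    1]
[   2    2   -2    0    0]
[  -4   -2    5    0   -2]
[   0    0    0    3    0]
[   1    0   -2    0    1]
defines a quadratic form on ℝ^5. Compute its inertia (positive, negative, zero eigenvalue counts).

step 0: pivot 3 → sign +
step 1: pivot 2/3 → sign +
step 2: pivot -1 → sign −
step 3: pivot 3 → sign +
step 4: row/col 4 already zero → sign 0
signature = (3, 1, 1)

Answer: (3, 1, 1)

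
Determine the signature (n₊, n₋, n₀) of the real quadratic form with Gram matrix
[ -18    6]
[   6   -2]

step 0: pivot -18 → sign −
step 1: row/col 1 already zero → sign 0
signature = (0, 1, 1)

Answer: (0, 1, 1)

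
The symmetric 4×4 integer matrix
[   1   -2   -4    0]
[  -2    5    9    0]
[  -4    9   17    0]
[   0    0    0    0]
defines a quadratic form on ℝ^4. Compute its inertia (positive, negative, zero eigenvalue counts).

Answer: (2, 0, 2)

Derivation:
step 0: pivot 1 → sign +
step 1: pivot 1 → sign +
step 2: row/col 2 already zero → sign 0
step 3: row/col 3 already zero → sign 0
signature = (2, 0, 2)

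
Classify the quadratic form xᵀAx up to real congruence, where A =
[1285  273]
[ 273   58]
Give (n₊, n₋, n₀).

Answer: (2, 0, 0)

Derivation:
step 0: pivot 1285 → sign +
step 1: pivot 1/1285 → sign +
signature = (2, 0, 0)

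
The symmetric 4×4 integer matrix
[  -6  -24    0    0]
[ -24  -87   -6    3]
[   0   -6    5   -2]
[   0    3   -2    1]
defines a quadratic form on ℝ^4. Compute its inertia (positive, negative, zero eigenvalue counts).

Answer: (2, 1, 1)

Derivation:
step 0: pivot -6 → sign −
step 1: pivot 9 → sign +
step 2: pivot 1 → sign +
step 3: row/col 3 already zero → sign 0
signature = (2, 1, 1)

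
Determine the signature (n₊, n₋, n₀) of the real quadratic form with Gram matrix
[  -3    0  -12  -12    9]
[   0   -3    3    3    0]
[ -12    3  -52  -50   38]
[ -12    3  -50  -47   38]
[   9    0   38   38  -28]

step 0: pivot -3 → sign −
step 1: pivot -3 → sign −
step 2: pivot -1 → sign −
step 3: pivot 5 → sign +
step 4: pivot -1/5 → sign −
signature = (1, 4, 0)

Answer: (1, 4, 0)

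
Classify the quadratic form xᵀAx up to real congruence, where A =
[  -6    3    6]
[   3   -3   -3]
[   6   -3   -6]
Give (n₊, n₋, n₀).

Answer: (0, 2, 1)

Derivation:
step 0: pivot -6 → sign −
step 1: pivot -3/2 → sign −
step 2: row/col 2 already zero → sign 0
signature = (0, 2, 1)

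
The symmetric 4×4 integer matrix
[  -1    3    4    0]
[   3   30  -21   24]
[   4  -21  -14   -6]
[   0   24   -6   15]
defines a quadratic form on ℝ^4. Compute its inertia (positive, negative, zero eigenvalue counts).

step 0: pivot -1 → sign −
step 1: pivot 39 → sign +
step 2: pivot -1/13 → sign −
step 3: pivot 3 → sign +
signature = (2, 2, 0)

Answer: (2, 2, 0)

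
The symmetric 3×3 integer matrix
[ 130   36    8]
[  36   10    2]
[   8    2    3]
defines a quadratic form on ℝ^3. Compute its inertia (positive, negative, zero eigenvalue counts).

Answer: (3, 0, 0)

Derivation:
step 0: pivot 130 → sign +
step 1: pivot 2/65 → sign +
step 2: pivot 1 → sign +
signature = (3, 0, 0)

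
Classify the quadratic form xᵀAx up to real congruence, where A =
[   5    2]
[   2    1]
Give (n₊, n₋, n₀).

step 0: pivot 5 → sign +
step 1: pivot 1/5 → sign +
signature = (2, 0, 0)

Answer: (2, 0, 0)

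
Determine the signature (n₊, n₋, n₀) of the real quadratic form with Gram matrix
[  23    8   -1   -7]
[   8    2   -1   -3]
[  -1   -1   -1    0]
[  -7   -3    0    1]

Answer: (1, 3, 0)

Derivation:
step 0: pivot 23 → sign +
step 1: pivot -18/23 → sign −
step 2: pivot -1/2 → sign −
step 3: pivot -2/3 → sign −
signature = (1, 3, 0)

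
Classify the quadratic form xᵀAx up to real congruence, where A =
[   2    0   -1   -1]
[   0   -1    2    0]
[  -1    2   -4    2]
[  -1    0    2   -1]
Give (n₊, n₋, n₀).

Answer: (2, 2, 0)

Derivation:
step 0: pivot 2 → sign +
step 1: pivot -1 → sign −
step 2: pivot -1/2 → sign −
step 3: pivot 3 → sign +
signature = (2, 2, 0)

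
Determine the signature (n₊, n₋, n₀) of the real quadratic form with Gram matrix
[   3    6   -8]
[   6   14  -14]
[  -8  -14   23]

step 0: pivot 3 → sign +
step 1: pivot 2 → sign +
step 2: pivot -1/3 → sign −
signature = (2, 1, 0)

Answer: (2, 1, 0)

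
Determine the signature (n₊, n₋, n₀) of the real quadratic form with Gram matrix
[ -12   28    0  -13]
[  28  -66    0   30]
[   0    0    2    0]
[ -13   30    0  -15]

Answer: (1, 3, 0)

Derivation:
step 0: pivot -12 → sign −
step 1: pivot -2/3 → sign −
step 2: pivot 2 → sign +
step 3: pivot -3/4 → sign −
signature = (1, 3, 0)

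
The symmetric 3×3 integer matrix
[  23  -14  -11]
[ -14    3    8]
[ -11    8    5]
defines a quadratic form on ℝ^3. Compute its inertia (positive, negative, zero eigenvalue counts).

Answer: (2, 1, 0)

Derivation:
step 0: pivot 23 → sign +
step 1: pivot -127/23 → sign −
step 2: pivot 6/127 → sign +
signature = (2, 1, 0)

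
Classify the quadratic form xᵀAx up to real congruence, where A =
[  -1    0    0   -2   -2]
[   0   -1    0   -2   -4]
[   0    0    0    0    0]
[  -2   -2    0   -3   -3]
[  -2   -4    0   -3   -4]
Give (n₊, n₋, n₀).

step 0: pivot -1 → sign −
step 1: pivot -1 → sign −
step 2: pivot 5 → sign +
step 3: pivot -1/5 → sign −
step 4: row/col 4 already zero → sign 0
signature = (1, 3, 1)

Answer: (1, 3, 1)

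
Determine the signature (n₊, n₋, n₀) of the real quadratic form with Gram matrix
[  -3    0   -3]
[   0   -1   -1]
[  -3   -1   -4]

Answer: (0, 2, 1)

Derivation:
step 0: pivot -3 → sign −
step 1: pivot -1 → sign −
step 2: row/col 2 already zero → sign 0
signature = (0, 2, 1)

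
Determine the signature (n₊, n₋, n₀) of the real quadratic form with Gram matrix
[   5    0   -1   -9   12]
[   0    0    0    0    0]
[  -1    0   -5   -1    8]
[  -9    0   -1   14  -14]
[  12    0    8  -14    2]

Answer: (1, 3, 1)

Derivation:
step 0: pivot 5 → sign +
step 1: pivot -26/5 → sign −
step 2: pivot -9/13 → sign −
step 3: pivot -2/9 → sign −
step 4: row/col 4 already zero → sign 0
signature = (1, 3, 1)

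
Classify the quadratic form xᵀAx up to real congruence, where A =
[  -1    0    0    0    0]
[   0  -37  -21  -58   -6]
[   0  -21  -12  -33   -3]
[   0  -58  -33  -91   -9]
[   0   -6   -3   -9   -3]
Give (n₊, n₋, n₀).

step 0: pivot -1 → sign −
step 1: pivot -37 → sign −
step 2: pivot -3/37 → sign −
step 3: row/col 3 already zero → sign 0
step 4: row/col 4 already zero → sign 0
signature = (0, 3, 2)

Answer: (0, 3, 2)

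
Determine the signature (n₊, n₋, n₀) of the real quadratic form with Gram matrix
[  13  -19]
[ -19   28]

Answer: (2, 0, 0)

Derivation:
step 0: pivot 13 → sign +
step 1: pivot 3/13 → sign +
signature = (2, 0, 0)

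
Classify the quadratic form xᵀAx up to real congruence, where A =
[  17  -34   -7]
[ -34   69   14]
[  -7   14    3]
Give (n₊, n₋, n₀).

Answer: (3, 0, 0)

Derivation:
step 0: pivot 17 → sign +
step 1: pivot 1 → sign +
step 2: pivot 2/17 → sign +
signature = (3, 0, 0)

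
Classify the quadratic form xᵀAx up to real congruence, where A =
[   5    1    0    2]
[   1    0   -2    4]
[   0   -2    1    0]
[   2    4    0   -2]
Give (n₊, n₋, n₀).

step 0: pivot 5 → sign +
step 1: pivot -1/5 → sign −
step 2: pivot 21 → sign +
step 3: pivot 2/7 → sign +
signature = (3, 1, 0)

Answer: (3, 1, 0)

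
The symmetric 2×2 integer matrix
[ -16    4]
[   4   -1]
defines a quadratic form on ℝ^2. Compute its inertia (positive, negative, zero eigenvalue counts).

step 0: pivot -16 → sign −
step 1: row/col 1 already zero → sign 0
signature = (0, 1, 1)

Answer: (0, 1, 1)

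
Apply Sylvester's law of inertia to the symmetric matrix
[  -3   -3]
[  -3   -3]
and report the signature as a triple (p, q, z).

step 0: pivot -3 → sign −
step 1: row/col 1 already zero → sign 0
signature = (0, 1, 1)

Answer: (0, 1, 1)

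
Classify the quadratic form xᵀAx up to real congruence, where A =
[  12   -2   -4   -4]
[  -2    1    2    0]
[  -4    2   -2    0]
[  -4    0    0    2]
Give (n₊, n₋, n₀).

Answer: (2, 1, 1)

Derivation:
step 0: pivot 12 → sign +
step 1: pivot 2/3 → sign +
step 2: pivot -6 → sign −
step 3: row/col 3 already zero → sign 0
signature = (2, 1, 1)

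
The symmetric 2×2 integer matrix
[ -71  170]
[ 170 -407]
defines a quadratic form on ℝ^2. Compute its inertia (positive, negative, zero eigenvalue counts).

Answer: (1, 1, 0)

Derivation:
step 0: pivot -71 → sign −
step 1: pivot 3/71 → sign +
signature = (1, 1, 0)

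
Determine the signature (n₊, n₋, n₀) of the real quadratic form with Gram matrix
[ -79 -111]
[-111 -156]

step 0: pivot -79 → sign −
step 1: pivot -3/79 → sign −
signature = (0, 2, 0)

Answer: (0, 2, 0)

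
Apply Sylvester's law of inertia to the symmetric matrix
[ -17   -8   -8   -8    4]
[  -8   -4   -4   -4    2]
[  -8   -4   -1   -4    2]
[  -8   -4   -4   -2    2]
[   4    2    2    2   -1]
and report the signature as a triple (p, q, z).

step 0: pivot -17 → sign −
step 1: pivot -4/17 → sign −
step 2: pivot 3 → sign +
step 3: pivot 2 → sign +
step 4: row/col 4 already zero → sign 0
signature = (2, 2, 1)

Answer: (2, 2, 1)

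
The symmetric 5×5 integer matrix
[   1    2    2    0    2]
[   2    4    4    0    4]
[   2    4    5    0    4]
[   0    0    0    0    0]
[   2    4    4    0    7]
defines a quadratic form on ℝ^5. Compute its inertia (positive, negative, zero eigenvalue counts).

Answer: (3, 0, 2)

Derivation:
step 0: pivot 1 → sign +
step 1: pivot 1 → sign +
step 2: pivot 3 → sign +
step 3: row/col 3 already zero → sign 0
step 4: row/col 4 already zero → sign 0
signature = (3, 0, 2)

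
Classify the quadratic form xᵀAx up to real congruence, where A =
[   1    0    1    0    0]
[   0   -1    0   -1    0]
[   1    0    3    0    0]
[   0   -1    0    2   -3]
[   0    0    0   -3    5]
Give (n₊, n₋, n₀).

Answer: (4, 1, 0)

Derivation:
step 0: pivot 1 → sign +
step 1: pivot -1 → sign −
step 2: pivot 2 → sign +
step 3: pivot 3 → sign +
step 4: pivot 2 → sign +
signature = (4, 1, 0)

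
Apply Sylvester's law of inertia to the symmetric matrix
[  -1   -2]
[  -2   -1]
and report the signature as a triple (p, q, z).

step 0: pivot -1 → sign −
step 1: pivot 3 → sign +
signature = (1, 1, 0)

Answer: (1, 1, 0)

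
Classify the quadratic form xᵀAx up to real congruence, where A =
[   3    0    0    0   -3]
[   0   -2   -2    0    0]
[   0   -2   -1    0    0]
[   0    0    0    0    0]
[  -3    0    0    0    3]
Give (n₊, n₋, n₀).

Answer: (2, 1, 2)

Derivation:
step 0: pivot 3 → sign +
step 1: pivot -2 → sign −
step 2: pivot 1 → sign +
step 3: row/col 3 already zero → sign 0
step 4: row/col 4 already zero → sign 0
signature = (2, 1, 2)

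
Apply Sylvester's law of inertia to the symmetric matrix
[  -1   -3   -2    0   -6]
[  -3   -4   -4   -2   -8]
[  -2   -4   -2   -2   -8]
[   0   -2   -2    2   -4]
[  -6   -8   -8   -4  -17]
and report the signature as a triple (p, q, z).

step 0: pivot -1 → sign −
step 1: pivot 5 → sign +
step 2: pivot 6/5 → sign +
step 3: pivot -1 → sign −
step 4: row/col 4 already zero → sign 0
signature = (2, 2, 1)

Answer: (2, 2, 1)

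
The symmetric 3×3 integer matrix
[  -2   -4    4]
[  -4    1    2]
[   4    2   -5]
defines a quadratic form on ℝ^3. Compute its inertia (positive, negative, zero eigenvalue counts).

step 0: pivot -2 → sign −
step 1: pivot 9 → sign +
step 2: pivot -1 → sign −
signature = (1, 2, 0)

Answer: (1, 2, 0)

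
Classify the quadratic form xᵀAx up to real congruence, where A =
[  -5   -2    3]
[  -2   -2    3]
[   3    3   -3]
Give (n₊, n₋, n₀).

Answer: (1, 2, 0)

Derivation:
step 0: pivot -5 → sign −
step 1: pivot -6/5 → sign −
step 2: pivot 3/2 → sign +
signature = (1, 2, 0)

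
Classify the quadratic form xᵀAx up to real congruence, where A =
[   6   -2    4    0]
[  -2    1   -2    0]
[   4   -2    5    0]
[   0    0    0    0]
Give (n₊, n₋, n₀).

step 0: pivot 6 → sign +
step 1: pivot 1/3 → sign +
step 2: pivot 1 → sign +
step 3: row/col 3 already zero → sign 0
signature = (3, 0, 1)

Answer: (3, 0, 1)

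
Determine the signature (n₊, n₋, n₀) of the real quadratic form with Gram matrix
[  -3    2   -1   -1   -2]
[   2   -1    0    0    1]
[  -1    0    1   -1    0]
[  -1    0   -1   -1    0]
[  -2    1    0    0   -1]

Answer: (2, 2, 1)

Derivation:
step 0: pivot -3 → sign −
step 1: pivot 1/3 → sign +
step 2: pivot -2 → sign −
step 3: pivot 2 → sign +
step 4: row/col 4 already zero → sign 0
signature = (2, 2, 1)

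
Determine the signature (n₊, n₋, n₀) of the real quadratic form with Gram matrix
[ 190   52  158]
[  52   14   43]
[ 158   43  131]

Answer: (1, 2, 0)

Derivation:
step 0: pivot 190 → sign +
step 1: pivot -22/95 → sign −
step 2: pivot -3/22 → sign −
signature = (1, 2, 0)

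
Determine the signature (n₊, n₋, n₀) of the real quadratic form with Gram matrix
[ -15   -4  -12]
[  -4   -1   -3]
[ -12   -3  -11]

step 0: pivot -15 → sign −
step 1: pivot 1/15 → sign +
step 2: pivot -2 → sign −
signature = (1, 2, 0)

Answer: (1, 2, 0)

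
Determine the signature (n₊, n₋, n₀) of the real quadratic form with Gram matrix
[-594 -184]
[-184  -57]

Answer: (0, 2, 0)

Derivation:
step 0: pivot -594 → sign −
step 1: pivot -1/297 → sign −
signature = (0, 2, 0)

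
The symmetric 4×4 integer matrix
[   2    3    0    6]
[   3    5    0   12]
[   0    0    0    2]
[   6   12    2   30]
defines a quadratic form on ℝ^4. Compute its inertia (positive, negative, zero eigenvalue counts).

step 0: pivot 2 → sign +
step 1: pivot 1/2 → sign +
step 2: pivot -6 → sign −
step 3: pivot 2/3 → sign +
signature = (3, 1, 0)

Answer: (3, 1, 0)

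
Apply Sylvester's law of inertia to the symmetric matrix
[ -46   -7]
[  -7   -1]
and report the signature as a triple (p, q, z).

Answer: (1, 1, 0)

Derivation:
step 0: pivot -46 → sign −
step 1: pivot 3/46 → sign +
signature = (1, 1, 0)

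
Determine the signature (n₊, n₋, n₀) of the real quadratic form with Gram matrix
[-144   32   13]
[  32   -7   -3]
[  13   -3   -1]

Answer: (2, 1, 0)

Derivation:
step 0: pivot -144 → sign −
step 1: pivot 1/9 → sign +
step 2: pivot 1/16 → sign +
signature = (2, 1, 0)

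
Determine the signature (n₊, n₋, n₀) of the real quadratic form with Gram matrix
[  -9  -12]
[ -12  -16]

step 0: pivot -9 → sign −
step 1: row/col 1 already zero → sign 0
signature = (0, 1, 1)

Answer: (0, 1, 1)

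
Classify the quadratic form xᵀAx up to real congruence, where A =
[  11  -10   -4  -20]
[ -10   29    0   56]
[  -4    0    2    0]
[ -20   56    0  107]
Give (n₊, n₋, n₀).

Answer: (2, 2, 0)

Derivation:
step 0: pivot 11 → sign +
step 1: pivot 219/11 → sign +
step 2: pivot -26/219 → sign −
step 3: pivot -1/13 → sign −
signature = (2, 2, 0)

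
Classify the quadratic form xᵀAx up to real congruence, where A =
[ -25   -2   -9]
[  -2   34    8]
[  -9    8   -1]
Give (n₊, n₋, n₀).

step 0: pivot -25 → sign −
step 1: pivot 854/25 → sign +
step 2: pivot 6/427 → sign +
signature = (2, 1, 0)

Answer: (2, 1, 0)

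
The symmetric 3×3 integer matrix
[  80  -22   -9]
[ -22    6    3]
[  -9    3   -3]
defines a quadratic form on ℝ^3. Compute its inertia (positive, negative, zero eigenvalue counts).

Answer: (2, 1, 0)

Derivation:
step 0: pivot 80 → sign +
step 1: pivot -1/20 → sign −
step 2: pivot 3/2 → sign +
signature = (2, 1, 0)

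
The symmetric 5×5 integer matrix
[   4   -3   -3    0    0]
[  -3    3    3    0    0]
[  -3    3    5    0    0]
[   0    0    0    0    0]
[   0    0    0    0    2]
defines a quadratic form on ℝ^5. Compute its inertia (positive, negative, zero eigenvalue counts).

Answer: (4, 0, 1)

Derivation:
step 0: pivot 4 → sign +
step 1: pivot 3/4 → sign +
step 2: pivot 2 → sign +
step 3: pivot 2 → sign +
step 4: row/col 4 already zero → sign 0
signature = (4, 0, 1)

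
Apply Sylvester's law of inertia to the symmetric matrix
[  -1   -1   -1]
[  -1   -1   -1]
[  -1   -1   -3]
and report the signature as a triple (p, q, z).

step 0: pivot -1 → sign −
step 1: pivot -2 → sign −
step 2: row/col 2 already zero → sign 0
signature = (0, 2, 1)

Answer: (0, 2, 1)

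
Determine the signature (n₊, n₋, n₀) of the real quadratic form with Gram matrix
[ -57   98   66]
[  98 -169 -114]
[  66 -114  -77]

Answer: (0, 3, 0)

Derivation:
step 0: pivot -57 → sign −
step 1: pivot -29/57 → sign −
step 2: pivot -1/29 → sign −
signature = (0, 3, 0)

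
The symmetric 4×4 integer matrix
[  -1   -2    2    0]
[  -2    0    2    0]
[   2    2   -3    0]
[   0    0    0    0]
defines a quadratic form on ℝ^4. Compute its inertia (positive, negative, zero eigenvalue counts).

Answer: (1, 1, 2)

Derivation:
step 0: pivot -1 → sign −
step 1: pivot 4 → sign +
step 2: row/col 2 already zero → sign 0
step 3: row/col 3 already zero → sign 0
signature = (1, 1, 2)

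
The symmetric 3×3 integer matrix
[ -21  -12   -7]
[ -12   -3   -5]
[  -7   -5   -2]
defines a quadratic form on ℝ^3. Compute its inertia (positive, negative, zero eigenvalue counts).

Answer: (2, 1, 0)

Derivation:
step 0: pivot -21 → sign −
step 1: pivot 27/7 → sign +
step 2: pivot 2/27 → sign +
signature = (2, 1, 0)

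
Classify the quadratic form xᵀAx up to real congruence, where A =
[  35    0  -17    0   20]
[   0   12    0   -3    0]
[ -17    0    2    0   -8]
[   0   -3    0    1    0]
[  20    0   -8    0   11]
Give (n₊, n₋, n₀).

step 0: pivot 35 → sign +
step 1: pivot 12 → sign +
step 2: pivot -219/35 → sign −
step 3: pivot 1/4 → sign +
step 4: pivot 3/73 → sign +
signature = (4, 1, 0)

Answer: (4, 1, 0)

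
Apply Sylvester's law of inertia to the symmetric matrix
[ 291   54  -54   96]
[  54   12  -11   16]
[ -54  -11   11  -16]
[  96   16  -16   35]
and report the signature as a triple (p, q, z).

Answer: (3, 1, 0)

Derivation:
step 0: pivot 291 → sign +
step 1: pivot 192/97 → sign +
step 2: pivot 95/192 → sign +
step 3: pivot -3/95 → sign −
signature = (3, 1, 0)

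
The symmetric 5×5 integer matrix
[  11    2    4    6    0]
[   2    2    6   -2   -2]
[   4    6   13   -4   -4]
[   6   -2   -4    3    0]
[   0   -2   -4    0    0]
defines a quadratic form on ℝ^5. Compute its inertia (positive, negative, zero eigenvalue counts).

Answer: (2, 3, 0)

Derivation:
step 0: pivot 11 → sign +
step 1: pivot 18/11 → sign +
step 2: pivot -49/9 → sign −
step 3: pivot -171/49 → sign −
step 4: pivot -2/19 → sign −
signature = (2, 3, 0)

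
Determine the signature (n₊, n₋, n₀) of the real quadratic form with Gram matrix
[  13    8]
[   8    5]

Answer: (2, 0, 0)

Derivation:
step 0: pivot 13 → sign +
step 1: pivot 1/13 → sign +
signature = (2, 0, 0)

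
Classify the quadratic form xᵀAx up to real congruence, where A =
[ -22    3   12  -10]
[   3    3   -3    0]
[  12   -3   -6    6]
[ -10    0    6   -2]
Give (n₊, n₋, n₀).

step 0: pivot -22 → sign −
step 1: pivot 75/22 → sign +
step 2: pivot 2 → sign +
step 3: row/col 3 already zero → sign 0
signature = (2, 1, 1)

Answer: (2, 1, 1)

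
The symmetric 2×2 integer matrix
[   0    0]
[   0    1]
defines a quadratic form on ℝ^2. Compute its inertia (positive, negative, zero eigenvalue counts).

Answer: (1, 0, 1)

Derivation:
step 0: pivot 1 → sign +
step 1: row/col 1 already zero → sign 0
signature = (1, 0, 1)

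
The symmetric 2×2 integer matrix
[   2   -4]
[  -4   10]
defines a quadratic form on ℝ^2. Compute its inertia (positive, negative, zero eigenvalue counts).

step 0: pivot 2 → sign +
step 1: pivot 2 → sign +
signature = (2, 0, 0)

Answer: (2, 0, 0)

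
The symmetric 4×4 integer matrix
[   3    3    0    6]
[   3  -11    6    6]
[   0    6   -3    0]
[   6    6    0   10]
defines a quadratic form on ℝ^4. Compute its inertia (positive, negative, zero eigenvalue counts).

Answer: (1, 3, 0)

Derivation:
step 0: pivot 3 → sign +
step 1: pivot -14 → sign −
step 2: pivot -3/7 → sign −
step 3: pivot -2 → sign −
signature = (1, 3, 0)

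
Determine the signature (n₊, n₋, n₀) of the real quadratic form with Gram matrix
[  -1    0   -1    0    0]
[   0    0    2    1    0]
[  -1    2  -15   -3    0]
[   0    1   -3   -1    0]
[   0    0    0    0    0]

Answer: (1, 3, 1)

Derivation:
step 0: pivot -1 → sign −
step 1: pivot -14 → sign −
step 2: pivot 2/7 → sign +
step 3: pivot -3/2 → sign −
step 4: row/col 4 already zero → sign 0
signature = (1, 3, 1)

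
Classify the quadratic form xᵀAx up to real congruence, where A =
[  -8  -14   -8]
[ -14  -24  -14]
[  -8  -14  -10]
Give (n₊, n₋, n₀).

step 0: pivot -8 → sign −
step 1: pivot 1/2 → sign +
step 2: pivot -2 → sign −
signature = (1, 2, 0)

Answer: (1, 2, 0)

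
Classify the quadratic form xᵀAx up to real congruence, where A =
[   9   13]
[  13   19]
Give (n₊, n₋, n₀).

step 0: pivot 9 → sign +
step 1: pivot 2/9 → sign +
signature = (2, 0, 0)

Answer: (2, 0, 0)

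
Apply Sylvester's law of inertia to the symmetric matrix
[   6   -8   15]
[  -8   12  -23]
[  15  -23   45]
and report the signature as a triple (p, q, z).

Answer: (3, 0, 0)

Derivation:
step 0: pivot 6 → sign +
step 1: pivot 4/3 → sign +
step 2: pivot 3/4 → sign +
signature = (3, 0, 0)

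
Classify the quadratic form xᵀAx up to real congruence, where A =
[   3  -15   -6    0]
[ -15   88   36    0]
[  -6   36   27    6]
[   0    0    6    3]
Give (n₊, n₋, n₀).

Answer: (4, 0, 0)

Derivation:
step 0: pivot 3 → sign +
step 1: pivot 13 → sign +
step 2: pivot 159/13 → sign +
step 3: pivot 3/53 → sign +
signature = (4, 0, 0)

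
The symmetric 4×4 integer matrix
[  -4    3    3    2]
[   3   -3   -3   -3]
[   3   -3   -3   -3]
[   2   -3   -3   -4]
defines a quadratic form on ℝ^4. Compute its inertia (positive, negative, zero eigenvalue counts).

Answer: (0, 2, 2)

Derivation:
step 0: pivot -4 → sign −
step 1: pivot -3/4 → sign −
step 2: row/col 2 already zero → sign 0
step 3: row/col 3 already zero → sign 0
signature = (0, 2, 2)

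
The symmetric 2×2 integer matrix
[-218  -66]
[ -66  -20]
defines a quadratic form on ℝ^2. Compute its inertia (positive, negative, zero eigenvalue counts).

Answer: (0, 2, 0)

Derivation:
step 0: pivot -218 → sign −
step 1: pivot -2/109 → sign −
signature = (0, 2, 0)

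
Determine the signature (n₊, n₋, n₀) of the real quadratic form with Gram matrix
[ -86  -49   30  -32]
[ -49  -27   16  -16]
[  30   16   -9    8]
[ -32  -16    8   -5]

step 0: pivot -86 → sign −
step 1: pivot 79/86 → sign +
step 2: pivot 13/79 → sign +
step 3: pivot -1/13 → sign −
signature = (2, 2, 0)

Answer: (2, 2, 0)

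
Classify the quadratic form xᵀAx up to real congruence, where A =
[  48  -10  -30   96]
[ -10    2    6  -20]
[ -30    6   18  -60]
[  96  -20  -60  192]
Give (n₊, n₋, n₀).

Answer: (1, 1, 2)

Derivation:
step 0: pivot 48 → sign +
step 1: pivot -1/12 → sign −
step 2: row/col 2 already zero → sign 0
step 3: row/col 3 already zero → sign 0
signature = (1, 1, 2)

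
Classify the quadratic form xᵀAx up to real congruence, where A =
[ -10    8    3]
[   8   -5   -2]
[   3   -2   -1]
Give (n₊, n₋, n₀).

Answer: (1, 2, 0)

Derivation:
step 0: pivot -10 → sign −
step 1: pivot 7/5 → sign +
step 2: pivot -3/14 → sign −
signature = (1, 2, 0)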